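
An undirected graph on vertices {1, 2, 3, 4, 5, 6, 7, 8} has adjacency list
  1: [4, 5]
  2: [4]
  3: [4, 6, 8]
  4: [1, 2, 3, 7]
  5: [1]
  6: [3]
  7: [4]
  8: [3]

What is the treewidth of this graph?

1

A width-1 tree decomposition is:
Bags: B1 = {1, 5}  B2 = {1, 4}  B3 = {3, 4}  B4 = {3, 6}  B5 = {4, 7}  B6 = {3, 8}  B7 = {2, 4}
Tree: B1–B2, B2–B3, B3–B4, B3–B5, B3–B6, B3–B7
Each bag holds 2 vertices, so the decomposition has width 1, which upper-bounds the treewidth. Since G has at least one edge (e.g. 5–1), it is not an edgeless graph, so tw(G) ≥ 1. Combining the bounds, tw(G) = 1.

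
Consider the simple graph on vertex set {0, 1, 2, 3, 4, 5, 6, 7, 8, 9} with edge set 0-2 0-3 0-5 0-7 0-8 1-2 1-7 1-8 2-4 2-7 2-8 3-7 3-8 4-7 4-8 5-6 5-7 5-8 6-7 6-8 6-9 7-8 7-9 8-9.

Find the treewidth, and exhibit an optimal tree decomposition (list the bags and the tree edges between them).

Treewidth 3.
Bags: B1 = {0, 5, 7, 8}  B2 = {0, 2, 7, 8}  B3 = {0, 3, 7, 8}  B4 = {5, 6, 7, 8}  B5 = {6, 7, 8, 9}  B6 = {1, 2, 7, 8}  B7 = {2, 4, 7, 8}
Tree: B1–B2, B1–B3, B1–B4, B4–B5, B2–B6, B6–B7

Each bag holds 4 vertices, so the decomposition has width 3, which upper-bounds the treewidth. For the lower bound, the 4 vertices {0, 2, 7, 8} are pairwise adjacent, and any tree decomposition puts a clique entirely inside one bag — forcing width ≥ 3. Hence tw(G) = 3 exactly.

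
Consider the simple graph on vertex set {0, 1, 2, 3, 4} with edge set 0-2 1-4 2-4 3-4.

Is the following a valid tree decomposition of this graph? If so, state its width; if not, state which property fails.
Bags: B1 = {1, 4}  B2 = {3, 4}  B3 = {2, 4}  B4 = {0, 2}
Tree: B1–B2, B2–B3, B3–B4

Yes; width 1.

Checking the three conditions: (i) the bags cover all of {0, 1, 2, 3, 4}; (ii) for each edge, some bag contains both endpoints; (iii) the bags containing any fixed vertex form a subtree. All hold, so the decomposition is valid with width 2 − 1 = 1.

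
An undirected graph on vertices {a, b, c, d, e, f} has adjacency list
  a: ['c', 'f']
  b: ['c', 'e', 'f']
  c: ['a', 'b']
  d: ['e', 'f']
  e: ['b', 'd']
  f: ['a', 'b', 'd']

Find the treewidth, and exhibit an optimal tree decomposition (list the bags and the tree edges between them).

Treewidth 2.
One such decomposition:
Bags: B1 = {d, e, f}  B2 = {b, e, f}  B3 = {a, b, f}  B4 = {a, b, c}
Tree: B1–B2, B2–B3, B3–B4

Each bag holds 3 vertices, so the decomposition has width 2, which upper-bounds the treewidth. The edges d–e–b–f–d form a cycle, so G is not a tree and its treewidth is at least 2. The upper and lower bounds meet at 2, so that is the treewidth.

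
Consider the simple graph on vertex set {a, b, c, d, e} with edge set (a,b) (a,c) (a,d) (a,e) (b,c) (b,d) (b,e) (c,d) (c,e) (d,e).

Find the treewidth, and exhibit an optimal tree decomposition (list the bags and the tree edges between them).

With just one bag of size 5, the width is 5 − 1 = 4, so tw(G) ≤ 4. For the lower bound, the 5 vertices {a, b, c, d, e} are pairwise adjacent, and any tree decomposition puts a clique entirely inside one bag — forcing width ≥ 4. The upper and lower bounds meet at 4, so that is the treewidth.

Treewidth 4.
Bags: B1 = {a, b, c, d, e}
Tree: (single bag)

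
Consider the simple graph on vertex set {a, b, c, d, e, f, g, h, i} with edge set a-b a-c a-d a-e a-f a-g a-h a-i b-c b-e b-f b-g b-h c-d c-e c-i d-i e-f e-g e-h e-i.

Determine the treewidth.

A width-3 tree decomposition is:
Bags: B1 = {a, b, c, e}  B2 = {a, b, e, g}  B3 = {a, c, e, i}  B4 = {a, c, d, i}  B5 = {a, b, e, f}  B6 = {a, b, e, h}
Tree: B1–B2, B1–B3, B3–B4, B2–B5, B1–B6
The largest bag has 4 vertices, giving width 3; this decomposition certifies tw(G) ≤ 3. Conversely, {a, c, d, i} is a clique of size 4, and the vertices of any clique must share a bag in every tree decomposition; so some bag has ≥ 4 vertices and tw(G) ≥ 3. The upper and lower bounds meet at 3, so that is the treewidth.

3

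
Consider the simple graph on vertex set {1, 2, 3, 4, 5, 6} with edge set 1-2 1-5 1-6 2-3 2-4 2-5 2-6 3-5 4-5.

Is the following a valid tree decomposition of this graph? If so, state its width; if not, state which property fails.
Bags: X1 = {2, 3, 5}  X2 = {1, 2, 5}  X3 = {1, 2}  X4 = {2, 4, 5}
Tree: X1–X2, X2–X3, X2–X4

A tree decomposition must satisfy three properties: every vertex lies in some bag; for every edge, both endpoints lie together in some bag; and for every vertex, the bags containing it form a connected subtree. Here vertex 6 appears in no bag, so the decomposition is invalid.

No — vertex 6 appears in no bag.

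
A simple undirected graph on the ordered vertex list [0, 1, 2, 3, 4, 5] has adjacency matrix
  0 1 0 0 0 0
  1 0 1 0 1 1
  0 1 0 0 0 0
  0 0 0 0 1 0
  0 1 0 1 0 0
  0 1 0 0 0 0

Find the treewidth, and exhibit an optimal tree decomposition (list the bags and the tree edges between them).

Treewidth 1.
One optimal decomposition is:
Bags: B1 = {1, 4}  B2 = {1, 5}  B3 = {1, 2}  B4 = {0, 1}  B5 = {3, 4}
Tree: B1–B2, B2–B3, B2–B4, B1–B5

Every bag has size at most 2, so the width is 2 − 1 = 1 and tw(G) ≤ 1. Since G has at least one edge (e.g. 4–1), it is not an edgeless graph, so tw(G) ≥ 1. Hence tw(G) = 1 exactly.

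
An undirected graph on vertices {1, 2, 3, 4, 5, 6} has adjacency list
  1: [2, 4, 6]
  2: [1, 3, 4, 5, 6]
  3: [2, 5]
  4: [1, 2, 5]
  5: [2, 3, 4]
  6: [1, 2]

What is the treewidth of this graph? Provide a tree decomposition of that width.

Every bag has size at most 3, so the width is 3 − 1 = 2 and tw(G) ≤ 2. On the other hand G contains the 3-clique {1, 2, 4}. A clique must lie in a single bag of any decomposition, so no decomposition can have width below 2. The upper and lower bounds meet at 2, so that is the treewidth.

Treewidth 2.
One optimal decomposition is:
Bags: B1 = {1, 2, 6}  B2 = {1, 2, 4}  B3 = {2, 4, 5}  B4 = {2, 3, 5}
Tree: B1–B2, B2–B3, B3–B4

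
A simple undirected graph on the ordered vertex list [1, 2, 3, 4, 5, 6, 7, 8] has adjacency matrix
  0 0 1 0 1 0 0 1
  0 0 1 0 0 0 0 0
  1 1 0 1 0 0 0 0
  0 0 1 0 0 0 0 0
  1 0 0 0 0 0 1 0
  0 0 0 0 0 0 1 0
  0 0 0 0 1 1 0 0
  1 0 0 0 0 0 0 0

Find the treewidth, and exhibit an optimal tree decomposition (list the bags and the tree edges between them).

Treewidth 1.
Bags: B1 = {1, 5}  B2 = {5, 7}  B3 = {6, 7}  B4 = {1, 8}  B5 = {1, 3}  B6 = {3, 4}  B7 = {2, 3}
Tree: B1–B2, B2–B3, B1–B4, B1–B5, B5–B6, B5–B7

Every bag has size at most 2, so the width is 2 − 1 = 1 and tw(G) ≤ 1. Any graph with an edge has treewidth ≥ 1, and G has the edge 1–5. Therefore the treewidth is 1.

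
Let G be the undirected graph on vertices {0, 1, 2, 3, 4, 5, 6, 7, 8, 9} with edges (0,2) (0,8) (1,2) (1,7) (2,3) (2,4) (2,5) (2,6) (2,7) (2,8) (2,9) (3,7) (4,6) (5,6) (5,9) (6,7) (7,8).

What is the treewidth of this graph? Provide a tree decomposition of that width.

Treewidth 2.
Bags: B1 = {2, 5, 6}  B2 = {2, 6, 7}  B3 = {1, 2, 7}  B4 = {2, 3, 7}  B5 = {2, 7, 8}  B6 = {0, 2, 8}  B7 = {2, 4, 6}  B8 = {2, 5, 9}
Tree: B1–B2, B2–B3, B3–B4, B3–B5, B5–B6, B2–B7, B1–B8

Each bag holds 3 vertices, so the decomposition has width 2, which upper-bounds the treewidth. Conversely, {0, 2, 8} is a clique of size 3, and the vertices of any clique must share a bag in every tree decomposition; so some bag has ≥ 3 vertices and tw(G) ≥ 2. Therefore the treewidth is 2.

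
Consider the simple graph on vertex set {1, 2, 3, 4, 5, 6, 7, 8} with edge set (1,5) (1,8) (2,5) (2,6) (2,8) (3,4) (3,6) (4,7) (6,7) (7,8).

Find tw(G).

2

A width-2 tree decomposition is:
Bags: B1 = {1, 2, 5}  B2 = {1, 2, 8}  B3 = {2, 6, 8}  B4 = {6, 7, 8}  B5 = {3, 6, 7}  B6 = {3, 4, 7}
Tree: B1–B2, B2–B3, B3–B4, B4–B5, B5–B6
Every bag has size at most 3, so the width is 3 − 1 = 2 and tw(G) ≤ 2. Since 5–1–8–2–5 is a cycle in G, G is not acyclic. Forests are exactly the graphs of treewidth ≤ 1, so tw(G) ≥ 2. The upper and lower bounds meet at 2, so that is the treewidth.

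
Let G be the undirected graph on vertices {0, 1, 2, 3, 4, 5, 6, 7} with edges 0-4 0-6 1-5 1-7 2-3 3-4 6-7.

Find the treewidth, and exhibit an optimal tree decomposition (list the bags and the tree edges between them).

The largest bag has 2 vertices, giving width 1; this decomposition certifies tw(G) ≤ 1. G has an edge, so its treewidth is at least 1. Therefore the treewidth is 1.

Treewidth 1.
One such decomposition:
Bags: B1 = {1, 5}  B2 = {1, 7}  B3 = {6, 7}  B4 = {0, 6}  B5 = {0, 4}  B6 = {3, 4}  B7 = {2, 3}
Tree: B1–B2, B2–B3, B3–B4, B4–B5, B5–B6, B6–B7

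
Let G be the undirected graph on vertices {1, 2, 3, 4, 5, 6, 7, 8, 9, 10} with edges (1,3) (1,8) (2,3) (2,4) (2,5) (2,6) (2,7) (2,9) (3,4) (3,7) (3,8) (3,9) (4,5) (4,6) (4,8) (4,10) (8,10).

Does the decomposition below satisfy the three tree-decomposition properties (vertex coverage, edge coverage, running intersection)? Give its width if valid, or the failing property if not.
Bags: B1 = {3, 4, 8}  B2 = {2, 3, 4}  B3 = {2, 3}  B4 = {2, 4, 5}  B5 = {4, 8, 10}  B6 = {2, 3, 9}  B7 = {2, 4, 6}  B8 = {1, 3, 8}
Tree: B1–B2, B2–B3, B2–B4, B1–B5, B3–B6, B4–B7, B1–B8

A tree decomposition must satisfy three properties: every vertex lies in some bag; for every edge, both endpoints lie together in some bag; and for every vertex, the bags containing it form a connected subtree. Here vertex 7 appears in no bag, so the decomposition is invalid.

No — vertex 7 appears in no bag.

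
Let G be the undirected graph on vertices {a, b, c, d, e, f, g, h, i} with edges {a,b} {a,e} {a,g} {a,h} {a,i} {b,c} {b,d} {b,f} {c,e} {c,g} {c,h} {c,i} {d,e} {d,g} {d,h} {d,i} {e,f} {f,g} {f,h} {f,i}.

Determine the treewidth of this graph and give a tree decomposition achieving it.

Treewidth 4.
One optimal decomposition is:
Bags: B1 = {a, c, d, f, h}  B2 = {a, c, d, f, i}  B3 = {a, b, c, d, f}  B4 = {a, c, d, f, g}  B5 = {a, c, d, e, f}
Tree: B1–B2, B2–B3, B3–B4, B4–B5

Each bag holds 5 vertices, so the decomposition has width 4, which upper-bounds the treewidth. For the lower bound: the 5 vertex sets {c,h}, {d,i}, {b,f}, {a}, {g} are disjoint, each induces a connected subgraph, and every pair is joined by at least one edge of G. Contracting each set to a single vertex therefore yields K_{5} as a minor, and since treewidth is minor-monotone, tw(G) ≥ tw(K_{5}) = 4. The upper and lower bounds meet at 4, so that is the treewidth.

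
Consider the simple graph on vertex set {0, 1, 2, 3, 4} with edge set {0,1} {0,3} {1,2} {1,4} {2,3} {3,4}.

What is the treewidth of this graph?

2

A width-2 tree decomposition is:
Bags: B1 = {1, 2, 3}  B2 = {0, 1, 3}  B3 = {1, 3, 4}
Tree: B1–B2, B2–B3
Every bag has size at most 3, so the width is 3 − 1 = 2 and tw(G) ≤ 2. The edges 3–2–1–0–3 form a cycle, so G is not a tree and its treewidth is at least 2. Therefore the treewidth is 2.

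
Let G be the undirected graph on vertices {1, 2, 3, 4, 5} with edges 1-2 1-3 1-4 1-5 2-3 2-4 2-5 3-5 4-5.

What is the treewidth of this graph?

A width-3 tree decomposition is:
Bags: B1 = {1, 2, 4, 5}  B2 = {1, 2, 3, 5}
Tree: B1–B2
Each bag holds 4 vertices, so the decomposition has width 3, which upper-bounds the treewidth. For the lower bound, the 4 vertices {1, 2, 3, 5} are pairwise adjacent, and any tree decomposition puts a clique entirely inside one bag — forcing width ≥ 3. Combining the bounds, tw(G) = 3.

3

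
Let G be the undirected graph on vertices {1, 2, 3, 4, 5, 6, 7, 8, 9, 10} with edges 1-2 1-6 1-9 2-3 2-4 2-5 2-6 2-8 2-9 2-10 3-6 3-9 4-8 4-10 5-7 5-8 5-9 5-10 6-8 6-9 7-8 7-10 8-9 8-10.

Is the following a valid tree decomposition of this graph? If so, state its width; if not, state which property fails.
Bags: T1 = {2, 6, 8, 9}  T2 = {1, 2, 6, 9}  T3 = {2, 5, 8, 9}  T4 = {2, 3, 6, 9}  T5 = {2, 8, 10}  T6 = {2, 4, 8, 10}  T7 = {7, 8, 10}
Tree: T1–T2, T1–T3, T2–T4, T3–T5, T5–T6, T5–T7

No — edge (5,10) lies in no bag.

A tree decomposition must satisfy three properties: every vertex lies in some bag; for every edge, both endpoints lie together in some bag; and for every vertex, the bags containing it form a connected subtree. Here edge (5,10) lies in no bag, so the decomposition is invalid.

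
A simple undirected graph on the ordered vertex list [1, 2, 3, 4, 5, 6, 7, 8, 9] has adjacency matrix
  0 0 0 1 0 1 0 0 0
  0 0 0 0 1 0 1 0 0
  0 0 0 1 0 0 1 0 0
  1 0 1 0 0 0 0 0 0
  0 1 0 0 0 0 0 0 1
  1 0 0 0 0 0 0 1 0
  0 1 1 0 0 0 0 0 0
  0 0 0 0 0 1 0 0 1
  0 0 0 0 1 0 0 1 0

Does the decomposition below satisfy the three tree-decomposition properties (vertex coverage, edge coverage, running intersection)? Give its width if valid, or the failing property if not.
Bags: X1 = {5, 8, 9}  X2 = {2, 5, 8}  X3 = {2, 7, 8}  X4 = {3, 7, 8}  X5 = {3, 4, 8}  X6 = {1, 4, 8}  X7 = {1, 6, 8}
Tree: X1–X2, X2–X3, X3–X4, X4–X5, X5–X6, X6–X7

Yes; width 2.

Vertex coverage: the bags together contain {1, 2, 3, 4, 5, 6, 7, 8, 9}, the full vertex set. Edge coverage: each edge of G has both endpoints in at least one bag. Running intersection: for every vertex, the bags containing it form a connected subtree. All three properties hold, so this is a valid tree decomposition of width max|bag| − 1 = 2, and hence tw(G) ≤ 2.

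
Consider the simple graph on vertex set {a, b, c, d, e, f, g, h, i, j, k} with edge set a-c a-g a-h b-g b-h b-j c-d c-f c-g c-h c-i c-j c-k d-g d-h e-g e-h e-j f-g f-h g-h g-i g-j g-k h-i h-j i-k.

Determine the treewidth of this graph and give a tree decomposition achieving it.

Every bag has size at most 4, so the width is 4 − 1 = 3 and tw(G) ≤ 3. Conversely, {e, g, h, j} is a clique of size 4, and the vertices of any clique must share a bag in every tree decomposition; so some bag has ≥ 4 vertices and tw(G) ≥ 3. Therefore the treewidth is 3.

Treewidth 3.
One such decomposition:
Bags: B1 = {c, f, g, h}  B2 = {c, d, g, h}  B3 = {c, g, h, j}  B4 = {c, g, h, i}  B5 = {e, g, h, j}  B6 = {a, c, g, h}  B7 = {c, g, i, k}  B8 = {b, g, h, j}
Tree: B1–B2, B2–B3, B2–B4, B3–B5, B2–B6, B4–B7, B3–B8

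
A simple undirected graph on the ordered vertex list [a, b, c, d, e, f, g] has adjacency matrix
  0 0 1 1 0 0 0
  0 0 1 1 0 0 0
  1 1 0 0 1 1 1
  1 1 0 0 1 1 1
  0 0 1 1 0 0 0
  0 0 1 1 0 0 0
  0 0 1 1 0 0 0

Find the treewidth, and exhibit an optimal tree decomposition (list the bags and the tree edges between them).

Each bag holds 3 vertices, so the decomposition has width 2, which upper-bounds the treewidth. The edges d–f–c–g–d form a cycle, so G is not a tree and its treewidth is at least 2. Therefore the treewidth is 2.

Treewidth 2.
One such decomposition:
Bags: B1 = {c, d, f}  B2 = {c, d, g}  B3 = {c, d, e}  B4 = {a, c, d}  B5 = {b, c, d}
Tree: B1–B2, B2–B3, B3–B4, B4–B5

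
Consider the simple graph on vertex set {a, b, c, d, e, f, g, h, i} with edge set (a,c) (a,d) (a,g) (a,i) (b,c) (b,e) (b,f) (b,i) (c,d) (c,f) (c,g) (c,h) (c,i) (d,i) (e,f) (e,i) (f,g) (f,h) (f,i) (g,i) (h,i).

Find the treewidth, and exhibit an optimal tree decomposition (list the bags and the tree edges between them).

Each bag holds 4 vertices, so the decomposition has width 3, which upper-bounds the treewidth. Conversely, {b, e, f, i} is a clique of size 4, and the vertices of any clique must share a bag in every tree decomposition; so some bag has ≥ 4 vertices and tw(G) ≥ 3. Hence tw(G) = 3 exactly.

Treewidth 3.
One optimal decomposition is:
Bags: B1 = {c, f, g, i}  B2 = {b, c, f, i}  B3 = {b, e, f, i}  B4 = {a, c, g, i}  B5 = {c, f, h, i}  B6 = {a, c, d, i}
Tree: B1–B2, B2–B3, B1–B4, B2–B5, B4–B6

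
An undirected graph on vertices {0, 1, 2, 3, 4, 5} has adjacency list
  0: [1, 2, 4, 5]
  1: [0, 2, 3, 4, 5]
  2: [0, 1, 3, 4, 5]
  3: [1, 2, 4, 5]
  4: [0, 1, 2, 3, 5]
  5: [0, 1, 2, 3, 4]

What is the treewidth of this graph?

A width-4 tree decomposition is:
Bags: B1 = {1, 2, 3, 4, 5}  B2 = {0, 1, 2, 4, 5}
Tree: B1–B2
Each bag holds 5 vertices, so the decomposition has width 4, which upper-bounds the treewidth. For the lower bound, the 5 vertices {0, 1, 2, 4, 5} are pairwise adjacent, and any tree decomposition puts a clique entirely inside one bag — forcing width ≥ 4. The upper and lower bounds meet at 4, so that is the treewidth.

4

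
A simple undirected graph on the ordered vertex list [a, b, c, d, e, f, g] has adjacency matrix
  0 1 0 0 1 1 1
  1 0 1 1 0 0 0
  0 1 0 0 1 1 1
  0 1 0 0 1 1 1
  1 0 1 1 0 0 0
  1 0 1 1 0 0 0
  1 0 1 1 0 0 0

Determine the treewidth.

A width-3 tree decomposition is:
Bags: B1 = {a, c, d, g}  B2 = {a, b, c, d}  B3 = {a, c, d, f}  B4 = {a, c, d, e}
Tree: B1–B2, B2–B3, B3–B4
Each bag holds 4 vertices, so the decomposition has width 3, which upper-bounds the treewidth. For the lower bound: the 4 vertex sets {d,g}, {a,b}, {c}, {f} are disjoint, each induces a connected subgraph, and every pair is joined by at least one edge of G. Contracting each set to a single vertex therefore yields K_{4} as a minor, and since treewidth is minor-monotone, tw(G) ≥ tw(K_{4}) = 3. The upper and lower bounds meet at 3, so that is the treewidth.

3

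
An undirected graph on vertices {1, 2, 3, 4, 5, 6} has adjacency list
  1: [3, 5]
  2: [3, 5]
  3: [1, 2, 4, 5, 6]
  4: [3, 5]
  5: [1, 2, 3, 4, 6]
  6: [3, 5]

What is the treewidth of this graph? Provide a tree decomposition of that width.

Each bag holds 3 vertices, so the decomposition has width 2, which upper-bounds the treewidth. For the lower bound, the 3 vertices {1, 3, 5} are pairwise adjacent, and any tree decomposition puts a clique entirely inside one bag — forcing width ≥ 2. Therefore the treewidth is 2.

Treewidth 2.
One such decomposition:
Bags: B1 = {3, 4, 5}  B2 = {1, 3, 5}  B3 = {3, 5, 6}  B4 = {2, 3, 5}
Tree: B1–B2, B2–B3, B1–B4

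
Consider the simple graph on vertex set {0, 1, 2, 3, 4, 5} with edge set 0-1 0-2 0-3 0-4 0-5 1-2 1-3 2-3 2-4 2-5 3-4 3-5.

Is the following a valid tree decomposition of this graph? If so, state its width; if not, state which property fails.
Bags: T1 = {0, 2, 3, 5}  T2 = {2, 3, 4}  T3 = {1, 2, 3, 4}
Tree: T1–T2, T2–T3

A tree decomposition must satisfy three properties: every vertex lies in some bag; for every edge, both endpoints lie together in some bag; and for every vertex, the bags containing it form a connected subtree. Here edge (0,4) lies in no bag, so the decomposition is invalid.

No — edge (0,4) lies in no bag.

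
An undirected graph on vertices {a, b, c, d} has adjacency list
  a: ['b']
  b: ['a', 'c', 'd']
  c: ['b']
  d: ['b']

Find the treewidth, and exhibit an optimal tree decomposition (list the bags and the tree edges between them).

The largest bag has 2 vertices, giving width 1; this decomposition certifies tw(G) ≤ 1. G has an edge, so its treewidth is at least 1. Hence tw(G) = 1 exactly.

Treewidth 1.
One such decomposition:
Bags: B1 = {b, c}  B2 = {b, d}  B3 = {a, b}
Tree: B1–B2, B2–B3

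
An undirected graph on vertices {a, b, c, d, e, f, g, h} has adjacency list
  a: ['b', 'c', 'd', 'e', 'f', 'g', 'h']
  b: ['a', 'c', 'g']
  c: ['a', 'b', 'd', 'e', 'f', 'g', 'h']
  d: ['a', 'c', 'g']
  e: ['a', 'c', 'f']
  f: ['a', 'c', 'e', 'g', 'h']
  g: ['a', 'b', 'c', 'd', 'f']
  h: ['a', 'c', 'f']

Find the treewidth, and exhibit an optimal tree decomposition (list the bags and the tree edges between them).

Treewidth 3.
One such decomposition:
Bags: B1 = {a, c, f, g}  B2 = {a, c, f, h}  B3 = {a, c, e, f}  B4 = {a, b, c, g}  B5 = {a, c, d, g}
Tree: B1–B2, B2–B3, B1–B4, B4–B5

The largest bag has 4 vertices, giving width 3; this decomposition certifies tw(G) ≤ 3. Conversely, {a, c, d, g} is a clique of size 4, and the vertices of any clique must share a bag in every tree decomposition; so some bag has ≥ 4 vertices and tw(G) ≥ 3. Therefore the treewidth is 3.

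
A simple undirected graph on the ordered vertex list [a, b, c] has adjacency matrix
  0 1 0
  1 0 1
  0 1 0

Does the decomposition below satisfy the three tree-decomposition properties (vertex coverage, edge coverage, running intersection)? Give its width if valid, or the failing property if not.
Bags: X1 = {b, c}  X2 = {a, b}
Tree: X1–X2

Every vertex of G appears in some bag (union = {a, b, c}); every edge is covered by a bag; and for each vertex v the set of bags containing v is connected in the bag tree. The decomposition is therefore valid. The largest bag has 2 vertices, so the width is 1.

Yes; width 1.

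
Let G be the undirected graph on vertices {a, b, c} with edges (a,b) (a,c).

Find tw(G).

1

A width-1 tree decomposition is:
Bags: B1 = {a, c}  B2 = {a, b}
Tree: B1–B2
Each bag holds 2 vertices, so the decomposition has width 1, which upper-bounds the treewidth. G has an edge, so its treewidth is at least 1. Therefore the treewidth is 1.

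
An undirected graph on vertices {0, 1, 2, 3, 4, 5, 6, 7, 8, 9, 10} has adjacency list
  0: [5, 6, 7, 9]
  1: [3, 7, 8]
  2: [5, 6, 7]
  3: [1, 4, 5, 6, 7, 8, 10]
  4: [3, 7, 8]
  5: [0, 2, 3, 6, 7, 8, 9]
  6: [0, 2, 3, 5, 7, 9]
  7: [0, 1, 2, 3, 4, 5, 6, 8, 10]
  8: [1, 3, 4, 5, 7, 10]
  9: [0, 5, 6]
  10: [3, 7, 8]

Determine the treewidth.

3

A width-3 tree decomposition is:
Bags: B1 = {3, 5, 7, 8}  B2 = {1, 3, 7, 8}  B3 = {3, 7, 8, 10}  B4 = {3, 5, 6, 7}  B5 = {3, 4, 7, 8}  B6 = {2, 5, 6, 7}  B7 = {0, 5, 6, 7}  B8 = {0, 5, 6, 9}
Tree: B1–B2, B1–B3, B1–B4, B1–B5, B4–B6, B4–B7, B7–B8
Each bag holds 4 vertices, so the decomposition has width 3, which upper-bounds the treewidth. Conversely, {0, 5, 6, 9} is a clique of size 4, and the vertices of any clique must share a bag in every tree decomposition; so some bag has ≥ 4 vertices and tw(G) ≥ 3. Therefore the treewidth is 3.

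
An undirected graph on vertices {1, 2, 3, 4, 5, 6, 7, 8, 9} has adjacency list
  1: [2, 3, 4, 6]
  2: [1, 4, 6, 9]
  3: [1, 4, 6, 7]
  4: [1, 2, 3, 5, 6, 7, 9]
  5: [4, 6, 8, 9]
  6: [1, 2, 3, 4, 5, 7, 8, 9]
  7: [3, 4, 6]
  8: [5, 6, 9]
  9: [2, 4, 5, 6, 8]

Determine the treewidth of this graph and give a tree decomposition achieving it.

The largest bag has 4 vertices, giving width 3; this decomposition certifies tw(G) ≤ 3. On the other hand G contains the 4-clique {5, 6, 8, 9}. A clique must lie in a single bag of any decomposition, so no decomposition can have width below 3. Combining the bounds, tw(G) = 3.

Treewidth 3.
One optimal decomposition is:
Bags: B1 = {5, 6, 8, 9}  B2 = {4, 5, 6, 9}  B3 = {2, 4, 6, 9}  B4 = {1, 2, 4, 6}  B5 = {1, 3, 4, 6}  B6 = {3, 4, 6, 7}
Tree: B1–B2, B2–B3, B3–B4, B4–B5, B5–B6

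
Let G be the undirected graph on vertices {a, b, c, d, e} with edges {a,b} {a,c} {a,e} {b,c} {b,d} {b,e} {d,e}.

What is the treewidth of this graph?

A width-2 tree decomposition is:
Bags: B1 = {a, b, e}  B2 = {b, d, e}  B3 = {a, b, c}
Tree: B1–B2, B1–B3
The largest bag has 3 vertices, giving width 2; this decomposition certifies tw(G) ≤ 2. Conversely, {b, d, e} is a clique of size 3, and the vertices of any clique must share a bag in every tree decomposition; so some bag has ≥ 3 vertices and tw(G) ≥ 2. Combining the bounds, tw(G) = 2.

2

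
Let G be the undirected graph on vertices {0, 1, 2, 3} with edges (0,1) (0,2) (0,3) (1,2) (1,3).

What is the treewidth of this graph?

A width-2 tree decomposition is:
Bags: B1 = {0, 1, 3}  B2 = {0, 1, 2}
Tree: B1–B2
The largest bag has 3 vertices, giving width 2; this decomposition certifies tw(G) ≤ 2. On the other hand G contains the 3-clique {0, 1, 2}. A clique must lie in a single bag of any decomposition, so no decomposition can have width below 2. Hence tw(G) = 2 exactly.

2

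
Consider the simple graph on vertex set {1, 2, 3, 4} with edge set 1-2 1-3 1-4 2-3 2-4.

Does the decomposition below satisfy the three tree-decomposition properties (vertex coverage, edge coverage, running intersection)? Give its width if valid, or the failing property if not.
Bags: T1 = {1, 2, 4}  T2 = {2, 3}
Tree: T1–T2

No — edge (1,3) lies in no bag.

A tree decomposition must satisfy three properties: every vertex lies in some bag; for every edge, both endpoints lie together in some bag; and for every vertex, the bags containing it form a connected subtree. Here edge (1,3) lies in no bag, so the decomposition is invalid.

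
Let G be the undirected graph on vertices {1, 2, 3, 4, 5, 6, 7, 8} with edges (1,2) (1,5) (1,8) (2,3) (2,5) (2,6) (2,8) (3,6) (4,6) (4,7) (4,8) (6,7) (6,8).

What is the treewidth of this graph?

A width-2 tree decomposition is:
Bags: B1 = {1, 2, 8}  B2 = {2, 6, 8}  B3 = {4, 6, 8}  B4 = {1, 2, 5}  B5 = {2, 3, 6}  B6 = {4, 6, 7}
Tree: B1–B2, B2–B3, B1–B4, B2–B5, B3–B6
The largest bag has 3 vertices, giving width 2; this decomposition certifies tw(G) ≤ 2. Conversely, {1, 2, 8} is a clique of size 3, and the vertices of any clique must share a bag in every tree decomposition; so some bag has ≥ 3 vertices and tw(G) ≥ 2. Combining the bounds, tw(G) = 2.

2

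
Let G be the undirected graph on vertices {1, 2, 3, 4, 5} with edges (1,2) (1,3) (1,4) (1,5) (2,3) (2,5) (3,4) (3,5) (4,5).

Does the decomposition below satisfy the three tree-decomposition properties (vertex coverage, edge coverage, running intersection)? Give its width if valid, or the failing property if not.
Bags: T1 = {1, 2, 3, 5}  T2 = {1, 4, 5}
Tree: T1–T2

No — edge (3,4) lies in no bag.

A tree decomposition must satisfy three properties: every vertex lies in some bag; for every edge, both endpoints lie together in some bag; and for every vertex, the bags containing it form a connected subtree. Here edge (3,4) lies in no bag, so the decomposition is invalid.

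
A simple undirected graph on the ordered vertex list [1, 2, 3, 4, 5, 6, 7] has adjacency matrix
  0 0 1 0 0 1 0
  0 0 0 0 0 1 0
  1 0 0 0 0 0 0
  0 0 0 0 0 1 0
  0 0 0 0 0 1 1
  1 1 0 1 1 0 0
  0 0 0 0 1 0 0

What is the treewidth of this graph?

1

A width-1 tree decomposition is:
Bags: B1 = {2, 6}  B2 = {5, 6}  B3 = {1, 6}  B4 = {4, 6}  B5 = {5, 7}  B6 = {1, 3}
Tree: B1–B2, B2–B3, B1–B4, B2–B5, B3–B6
Every bag has size at most 2, so the width is 2 − 1 = 1 and tw(G) ≤ 1. G has an edge, so its treewidth is at least 1. The upper and lower bounds meet at 1, so that is the treewidth.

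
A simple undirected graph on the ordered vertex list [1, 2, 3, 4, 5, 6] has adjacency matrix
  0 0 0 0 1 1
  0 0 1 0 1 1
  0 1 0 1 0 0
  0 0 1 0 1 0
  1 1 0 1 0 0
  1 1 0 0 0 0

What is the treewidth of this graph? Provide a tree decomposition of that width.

Treewidth 2.
One such decomposition:
Bags: B1 = {1, 5, 6}  B2 = {2, 5, 6}  B3 = {2, 4, 5}  B4 = {2, 3, 4}
Tree: B1–B2, B2–B3, B3–B4

The largest bag has 3 vertices, giving width 2; this decomposition certifies tw(G) ≤ 2. Since 1–6–2–5–1 is a cycle in G, G is not acyclic. Forests are exactly the graphs of treewidth ≤ 1, so tw(G) ≥ 2. Therefore the treewidth is 2.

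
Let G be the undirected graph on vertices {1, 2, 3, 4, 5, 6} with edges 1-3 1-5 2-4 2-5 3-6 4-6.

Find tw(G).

2

A width-2 tree decomposition is:
Bags: B1 = {1, 3, 6}  B2 = {1, 5, 6}  B3 = {2, 5, 6}  B4 = {2, 4, 6}
Tree: B1–B2, B2–B3, B3–B4
The largest bag has 3 vertices, giving width 2; this decomposition certifies tw(G) ≤ 2. Since 6–3–1–5–2–4–6 is a cycle in G, G is not acyclic. Forests are exactly the graphs of treewidth ≤ 1, so tw(G) ≥ 2. Hence tw(G) = 2 exactly.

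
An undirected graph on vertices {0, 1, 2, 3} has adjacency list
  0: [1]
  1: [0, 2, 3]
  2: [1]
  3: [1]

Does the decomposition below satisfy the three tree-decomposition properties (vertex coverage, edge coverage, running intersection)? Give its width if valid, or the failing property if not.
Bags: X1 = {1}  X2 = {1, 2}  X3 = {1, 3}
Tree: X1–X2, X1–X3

No — vertex 0 appears in no bag.

A tree decomposition must satisfy three properties: every vertex lies in some bag; for every edge, both endpoints lie together in some bag; and for every vertex, the bags containing it form a connected subtree. Here vertex 0 appears in no bag, so the decomposition is invalid.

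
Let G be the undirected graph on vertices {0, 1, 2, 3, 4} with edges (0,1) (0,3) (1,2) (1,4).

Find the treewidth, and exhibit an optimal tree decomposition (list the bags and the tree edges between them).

The largest bag has 2 vertices, giving width 1; this decomposition certifies tw(G) ≤ 1. G has an edge, so its treewidth is at least 1. The upper and lower bounds meet at 1, so that is the treewidth.

Treewidth 1.
Bags: B1 = {1, 2}  B2 = {1, 4}  B3 = {0, 1}  B4 = {0, 3}
Tree: B1–B2, B2–B3, B3–B4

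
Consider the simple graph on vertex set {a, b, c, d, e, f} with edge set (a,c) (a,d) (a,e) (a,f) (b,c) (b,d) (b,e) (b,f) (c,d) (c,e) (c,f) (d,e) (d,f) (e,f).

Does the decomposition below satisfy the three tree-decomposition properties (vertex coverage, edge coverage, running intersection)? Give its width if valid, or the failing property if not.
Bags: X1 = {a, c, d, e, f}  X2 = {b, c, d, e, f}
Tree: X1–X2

Yes; width 4.

Checking the three conditions: (i) the bags cover all of {a, b, c, d, e, f}; (ii) for each edge, some bag contains both endpoints; (iii) the bags containing any fixed vertex form a subtree. All hold, so the decomposition is valid with width 5 − 1 = 4.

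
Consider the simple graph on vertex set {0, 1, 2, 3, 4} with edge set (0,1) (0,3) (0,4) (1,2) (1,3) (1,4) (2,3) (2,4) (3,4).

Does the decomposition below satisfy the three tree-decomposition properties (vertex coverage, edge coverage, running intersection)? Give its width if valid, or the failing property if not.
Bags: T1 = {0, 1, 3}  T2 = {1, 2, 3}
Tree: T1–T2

A tree decomposition must satisfy three properties: every vertex lies in some bag; for every edge, both endpoints lie together in some bag; and for every vertex, the bags containing it form a connected subtree. Here vertex 4 appears in no bag, so the decomposition is invalid.

No — vertex 4 appears in no bag.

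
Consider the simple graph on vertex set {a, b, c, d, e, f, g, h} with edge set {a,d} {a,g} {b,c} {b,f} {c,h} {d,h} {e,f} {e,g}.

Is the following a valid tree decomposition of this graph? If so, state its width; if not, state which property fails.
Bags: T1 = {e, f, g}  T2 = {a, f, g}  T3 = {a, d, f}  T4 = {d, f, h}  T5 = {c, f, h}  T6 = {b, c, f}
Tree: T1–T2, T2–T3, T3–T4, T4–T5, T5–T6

Yes; width 2.

Every vertex of G appears in some bag (union = {a, b, c, d, e, f, g, h}); every edge is covered by a bag; and for each vertex v the set of bags containing v is connected in the bag tree. The decomposition is therefore valid. The largest bag has 3 vertices, so the width is 2.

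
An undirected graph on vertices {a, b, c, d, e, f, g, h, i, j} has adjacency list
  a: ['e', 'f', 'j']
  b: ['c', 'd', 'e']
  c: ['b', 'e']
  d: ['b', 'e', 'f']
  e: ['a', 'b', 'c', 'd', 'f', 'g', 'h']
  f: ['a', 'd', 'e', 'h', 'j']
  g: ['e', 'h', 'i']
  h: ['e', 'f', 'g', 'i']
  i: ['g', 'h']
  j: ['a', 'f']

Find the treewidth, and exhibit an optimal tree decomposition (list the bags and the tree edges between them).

Each bag holds 3 vertices, so the decomposition has width 2, which upper-bounds the treewidth. Conversely, {a, f, j} is a clique of size 3, and the vertices of any clique must share a bag in every tree decomposition; so some bag has ≥ 3 vertices and tw(G) ≥ 2. Combining the bounds, tw(G) = 2.

Treewidth 2.
Bags: B1 = {d, e, f}  B2 = {e, f, h}  B3 = {a, e, f}  B4 = {e, g, h}  B5 = {a, f, j}  B6 = {b, d, e}  B7 = {b, c, e}  B8 = {g, h, i}
Tree: B1–B2, B1–B3, B2–B4, B3–B5, B1–B6, B6–B7, B4–B8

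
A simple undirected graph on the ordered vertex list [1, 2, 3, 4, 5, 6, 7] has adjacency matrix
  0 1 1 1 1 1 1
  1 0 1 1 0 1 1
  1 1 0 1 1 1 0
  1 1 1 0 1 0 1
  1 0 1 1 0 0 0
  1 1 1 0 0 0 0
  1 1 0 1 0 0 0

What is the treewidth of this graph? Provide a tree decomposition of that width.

Every bag has size at most 4, so the width is 4 − 1 = 3 and tw(G) ≤ 3. For the lower bound, the 4 vertices {1, 2, 3, 4} are pairwise adjacent, and any tree decomposition puts a clique entirely inside one bag — forcing width ≥ 3. Therefore the treewidth is 3.

Treewidth 3.
Bags: B1 = {1, 2, 3, 4}  B2 = {1, 2, 3, 6}  B3 = {1, 2, 4, 7}  B4 = {1, 3, 4, 5}
Tree: B1–B2, B1–B3, B1–B4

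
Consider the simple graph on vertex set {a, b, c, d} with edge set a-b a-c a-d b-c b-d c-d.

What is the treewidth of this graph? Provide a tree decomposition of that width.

With just one bag of size 4, the width is 4 − 1 = 3, so tw(G) ≤ 3. Conversely, {a, b, c, d} is a clique of size 4, and the vertices of any clique must share a bag in every tree decomposition; so some bag has ≥ 4 vertices and tw(G) ≥ 3. Combining the bounds, tw(G) = 3.

Treewidth 3.
Bags: B1 = {a, b, c, d}
Tree: (single bag)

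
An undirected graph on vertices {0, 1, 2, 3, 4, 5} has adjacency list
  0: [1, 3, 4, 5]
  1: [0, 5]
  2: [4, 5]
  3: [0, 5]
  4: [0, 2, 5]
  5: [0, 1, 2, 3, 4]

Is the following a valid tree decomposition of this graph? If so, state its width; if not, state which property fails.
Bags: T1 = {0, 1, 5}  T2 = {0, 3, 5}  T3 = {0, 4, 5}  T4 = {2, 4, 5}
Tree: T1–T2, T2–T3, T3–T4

Yes; width 2.

Every vertex of G appears in some bag (union = {0, 1, 2, 3, 4, 5}); every edge is covered by a bag; and for each vertex v the set of bags containing v is connected in the bag tree. The decomposition is therefore valid. The largest bag has 3 vertices, so the width is 2.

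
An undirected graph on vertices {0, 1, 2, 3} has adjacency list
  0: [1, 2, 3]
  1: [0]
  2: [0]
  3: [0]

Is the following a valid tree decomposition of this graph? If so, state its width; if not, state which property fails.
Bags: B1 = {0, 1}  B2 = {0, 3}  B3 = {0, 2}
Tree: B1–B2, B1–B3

Vertex coverage: the bags together contain {0, 1, 2, 3}, the full vertex set. Edge coverage: each edge of G has both endpoints in at least one bag. Running intersection: for every vertex, the bags containing it form a connected subtree. All three properties hold, so this is a valid tree decomposition of width max|bag| − 1 = 1, and hence tw(G) ≤ 1.

Yes; width 1.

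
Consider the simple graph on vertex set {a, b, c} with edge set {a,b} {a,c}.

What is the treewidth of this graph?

1

A width-1 tree decomposition is:
Bags: B1 = {a, c}  B2 = {a, b}
Tree: B1–B2
Each bag holds 2 vertices, so the decomposition has width 1, which upper-bounds the treewidth. Any graph with an edge has treewidth ≥ 1, and G has the edge c–a. Therefore the treewidth is 1.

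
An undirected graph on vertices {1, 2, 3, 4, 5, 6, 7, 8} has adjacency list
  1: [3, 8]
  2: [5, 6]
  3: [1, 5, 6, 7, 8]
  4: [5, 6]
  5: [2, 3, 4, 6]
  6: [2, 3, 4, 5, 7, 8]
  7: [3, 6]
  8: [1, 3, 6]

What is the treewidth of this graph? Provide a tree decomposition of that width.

Treewidth 2.
Bags: B1 = {4, 5, 6}  B2 = {3, 5, 6}  B3 = {3, 6, 7}  B4 = {2, 5, 6}  B5 = {3, 6, 8}  B6 = {1, 3, 8}
Tree: B1–B2, B2–B3, B1–B4, B2–B5, B5–B6

Every bag has size at most 3, so the width is 3 − 1 = 2 and tw(G) ≤ 2. For the lower bound, the 3 vertices {1, 3, 8} are pairwise adjacent, and any tree decomposition puts a clique entirely inside one bag — forcing width ≥ 2. The upper and lower bounds meet at 2, so that is the treewidth.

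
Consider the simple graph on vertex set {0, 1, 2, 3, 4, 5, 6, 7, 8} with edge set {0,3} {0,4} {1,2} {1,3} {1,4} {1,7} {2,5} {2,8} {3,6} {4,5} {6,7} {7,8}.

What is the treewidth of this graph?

3

A width-3 tree decomposition is:
Bags: B1 = {2, 6, 7, 8}  B2 = {1, 2, 6, 7}  B3 = {1, 2, 3, 6}  B4 = {1, 2, 3, 5}  B5 = {1, 3, 4, 5}  B6 = {0, 3, 4, 5}
Tree: B1–B2, B2–B3, B3–B4, B4–B5, B5–B6
Each bag holds 4 vertices, so the decomposition has width 3, which upper-bounds the treewidth. For the lower bound: the 4 vertex sets {6,7,8}, {2}, {1}, {0,3,4,5} are disjoint, each induces a connected subgraph, and every pair is joined by at least one edge of G. Contracting each set to a single vertex therefore yields K_{4} as a minor, and since treewidth is minor-monotone, tw(G) ≥ tw(K_{4}) = 3. Hence tw(G) = 3 exactly.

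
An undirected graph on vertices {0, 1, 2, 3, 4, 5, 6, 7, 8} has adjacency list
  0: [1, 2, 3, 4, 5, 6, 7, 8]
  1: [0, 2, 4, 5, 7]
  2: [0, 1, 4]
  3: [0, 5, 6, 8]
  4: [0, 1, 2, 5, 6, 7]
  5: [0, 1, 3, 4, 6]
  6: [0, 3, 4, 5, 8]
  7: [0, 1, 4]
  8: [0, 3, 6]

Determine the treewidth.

A width-3 tree decomposition is:
Bags: B1 = {0, 4, 5, 6}  B2 = {0, 1, 4, 5}  B3 = {0, 3, 5, 6}  B4 = {0, 3, 6, 8}  B5 = {0, 1, 4, 7}  B6 = {0, 1, 2, 4}
Tree: B1–B2, B1–B3, B3–B4, B2–B5, B5–B6
Each bag holds 4 vertices, so the decomposition has width 3, which upper-bounds the treewidth. Conversely, {0, 3, 6, 8} is a clique of size 4, and the vertices of any clique must share a bag in every tree decomposition; so some bag has ≥ 4 vertices and tw(G) ≥ 3. Hence tw(G) = 3 exactly.

3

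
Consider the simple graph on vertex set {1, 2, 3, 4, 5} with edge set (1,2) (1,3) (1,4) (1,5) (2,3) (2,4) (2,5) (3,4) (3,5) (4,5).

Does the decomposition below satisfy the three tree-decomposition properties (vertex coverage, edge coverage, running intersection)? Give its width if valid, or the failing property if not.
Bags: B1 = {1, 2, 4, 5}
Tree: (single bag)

No — vertex 3 appears in no bag.

A tree decomposition must satisfy three properties: every vertex lies in some bag; for every edge, both endpoints lie together in some bag; and for every vertex, the bags containing it form a connected subtree. Here vertex 3 appears in no bag, so the decomposition is invalid.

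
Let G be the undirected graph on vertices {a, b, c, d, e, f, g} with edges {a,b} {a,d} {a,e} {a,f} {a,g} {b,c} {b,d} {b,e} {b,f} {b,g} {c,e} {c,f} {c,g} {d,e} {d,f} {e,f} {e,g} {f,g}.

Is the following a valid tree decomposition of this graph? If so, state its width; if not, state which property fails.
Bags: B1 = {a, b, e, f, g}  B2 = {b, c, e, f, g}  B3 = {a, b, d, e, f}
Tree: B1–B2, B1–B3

Vertex coverage: the bags together contain {a, b, c, d, e, f, g}, the full vertex set. Edge coverage: each edge of G has both endpoints in at least one bag. Running intersection: for every vertex, the bags containing it form a connected subtree. All three properties hold, so this is a valid tree decomposition of width max|bag| − 1 = 4, and hence tw(G) ≤ 4.

Yes; width 4.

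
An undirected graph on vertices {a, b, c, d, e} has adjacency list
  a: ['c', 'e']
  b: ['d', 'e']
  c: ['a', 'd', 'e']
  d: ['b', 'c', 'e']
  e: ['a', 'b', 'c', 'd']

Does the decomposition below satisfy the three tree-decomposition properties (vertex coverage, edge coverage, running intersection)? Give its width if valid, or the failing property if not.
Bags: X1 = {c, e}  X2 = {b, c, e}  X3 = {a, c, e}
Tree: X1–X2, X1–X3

A tree decomposition must satisfy three properties: every vertex lies in some bag; for every edge, both endpoints lie together in some bag; and for every vertex, the bags containing it form a connected subtree. Here vertex d appears in no bag, so the decomposition is invalid.

No — vertex d appears in no bag.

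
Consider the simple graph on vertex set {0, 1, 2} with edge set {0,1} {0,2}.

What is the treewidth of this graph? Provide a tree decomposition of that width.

Treewidth 1.
One optimal decomposition is:
Bags: B1 = {0, 2}  B2 = {0, 1}
Tree: B1–B2

The largest bag has 2 vertices, giving width 1; this decomposition certifies tw(G) ≤ 1. G has an edge, so its treewidth is at least 1. Therefore the treewidth is 1.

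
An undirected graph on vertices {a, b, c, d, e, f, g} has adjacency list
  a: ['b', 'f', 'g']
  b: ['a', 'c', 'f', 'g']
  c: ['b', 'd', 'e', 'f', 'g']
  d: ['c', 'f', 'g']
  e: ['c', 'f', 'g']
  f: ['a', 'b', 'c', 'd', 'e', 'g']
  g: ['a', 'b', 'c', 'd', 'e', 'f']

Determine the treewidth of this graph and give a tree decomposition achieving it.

Treewidth 3.
Bags: B1 = {c, e, f, g}  B2 = {b, c, f, g}  B3 = {c, d, f, g}  B4 = {a, b, f, g}
Tree: B1–B2, B1–B3, B2–B4

Each bag holds 4 vertices, so the decomposition has width 3, which upper-bounds the treewidth. Conversely, {c, d, f, g} is a clique of size 4, and the vertices of any clique must share a bag in every tree decomposition; so some bag has ≥ 4 vertices and tw(G) ≥ 3. Combining the bounds, tw(G) = 3.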